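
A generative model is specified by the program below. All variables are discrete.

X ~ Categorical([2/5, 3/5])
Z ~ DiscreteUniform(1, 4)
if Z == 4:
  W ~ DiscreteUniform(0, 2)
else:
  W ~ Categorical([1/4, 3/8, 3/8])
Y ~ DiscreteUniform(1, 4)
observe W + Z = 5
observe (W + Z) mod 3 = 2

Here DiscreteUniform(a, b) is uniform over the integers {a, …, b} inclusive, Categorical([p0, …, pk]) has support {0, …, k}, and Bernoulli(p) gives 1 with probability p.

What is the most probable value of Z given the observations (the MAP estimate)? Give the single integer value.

argmax_v P(Z = v | obs) = 3

Enumerate traces; 16 have nonzero weight after conditioning:
  (X=0, Z=3, W=2, Y=1) weight 3/320
  (X=0, Z=3, W=2, Y=2) weight 3/320
  (X=0, Z=3, W=2, Y=3) weight 3/320
  (X=0, Z=3, W=2, Y=4) weight 3/320
  (X=0, Z=4, W=1, Y=1) weight 1/120
  (X=0, Z=4, W=1, Y=2) weight 1/120
  (X=0, Z=4, W=1, Y=3) weight 1/120
  (X=0, Z=4, W=1, Y=4) weight 1/120
  … 8 more
Group by Z:
  weight(Z=3) = 3/32
  weight(Z=4) = 1/12
Total weight = 3/32 + 1/12 = 17/96
P(Z=3 | obs) = 3/32 / 17/96 = 9/17
P(Z=4 | obs) = 1/12 / 17/96 = 8/17
argmax = 3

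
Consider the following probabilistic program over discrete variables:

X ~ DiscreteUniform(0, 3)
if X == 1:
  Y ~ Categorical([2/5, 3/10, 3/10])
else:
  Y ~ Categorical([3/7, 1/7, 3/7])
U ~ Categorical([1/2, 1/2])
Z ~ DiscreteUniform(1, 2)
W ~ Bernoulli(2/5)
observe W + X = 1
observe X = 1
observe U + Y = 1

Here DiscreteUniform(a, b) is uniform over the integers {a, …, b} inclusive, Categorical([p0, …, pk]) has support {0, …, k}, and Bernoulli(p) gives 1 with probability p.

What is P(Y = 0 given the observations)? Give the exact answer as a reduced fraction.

P(Y = 0 | obs) = 4/7

Enumerate traces; 4 have nonzero weight after conditioning:
  (X=1, Y=0, U=1, Z=1, W=0) weight 3/200
  (X=1, Y=0, U=1, Z=2, W=0) weight 3/200
  (X=1, Y=1, U=0, Z=1, W=0) weight 9/800
  (X=1, Y=1, U=0, Z=2, W=0) weight 9/800
Group by Y:
  weight(Y=0) = 3/100
  weight(Y=1) = 9/400
Total weight = 3/100 + 9/400 = 21/400
P(Y=0 | obs) = 3/100 / 21/400 = 4/7
P(Y=1 | obs) = 9/400 / 21/400 = 3/7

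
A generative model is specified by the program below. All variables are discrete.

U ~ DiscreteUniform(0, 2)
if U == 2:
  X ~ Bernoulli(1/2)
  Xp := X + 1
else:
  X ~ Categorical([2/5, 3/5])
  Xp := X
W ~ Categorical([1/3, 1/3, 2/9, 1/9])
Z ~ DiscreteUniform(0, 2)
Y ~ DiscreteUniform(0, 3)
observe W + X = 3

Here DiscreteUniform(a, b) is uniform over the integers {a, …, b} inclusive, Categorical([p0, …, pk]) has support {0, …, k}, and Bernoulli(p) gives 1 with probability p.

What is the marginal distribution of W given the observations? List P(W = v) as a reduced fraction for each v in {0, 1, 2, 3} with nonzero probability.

P(W=2) = 34/47, P(W=3) = 13/47

Enumerate traces; 72 have nonzero weight after conditioning:
  (U=0, X=0, W=3, Z=0, Y=0) weight 1/810
  (U=0, X=0, W=3, Z=0, Y=1) weight 1/810
  (U=0, X=0, W=3, Z=0, Y=2) weight 1/810
  (U=0, X=0, W=3, Z=0, Y=3) weight 1/810
  (U=0, X=0, W=3, Z=1, Y=0) weight 1/810
  (U=0, X=0, W=3, Z=1, Y=1) weight 1/810
  (U=0, X=0, W=3, Z=1, Y=2) weight 1/810
  (U=0, X=0, W=3, Z=1, Y=3) weight 1/810
  (U=0, X=1, W=2, Z=0, Y=0) weight 1/270
  … 63 more
Group by W:
  weight(W=2) = 17/135
  weight(W=3) = 13/270
Total weight = 17/135 + 13/270 = 47/270
P(W=2 | obs) = 17/135 / 47/270 = 34/47
P(W=3 | obs) = 13/270 / 47/270 = 13/47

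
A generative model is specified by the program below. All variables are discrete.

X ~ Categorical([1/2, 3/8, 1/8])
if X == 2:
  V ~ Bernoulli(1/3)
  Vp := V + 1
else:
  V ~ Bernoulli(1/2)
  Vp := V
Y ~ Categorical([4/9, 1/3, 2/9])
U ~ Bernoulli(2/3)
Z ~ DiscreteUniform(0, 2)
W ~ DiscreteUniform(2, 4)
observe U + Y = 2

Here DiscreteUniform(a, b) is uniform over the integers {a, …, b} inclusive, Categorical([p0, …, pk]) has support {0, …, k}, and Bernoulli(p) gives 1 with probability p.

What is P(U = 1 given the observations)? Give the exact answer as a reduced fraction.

P(U = 1 | obs) = 3/4

Enumerate traces; 108 have nonzero weight after conditioning:
  (X=0, V=0, Y=1, U=1, Z=0, W=2) weight 1/162
  (X=0, V=0, Y=1, U=1, Z=0, W=3) weight 1/162
  (X=0, V=0, Y=1, U=1, Z=0, W=4) weight 1/162
  (X=0, V=0, Y=1, U=1, Z=1, W=2) weight 1/162
  (X=0, V=0, Y=1, U=1, Z=1, W=3) weight 1/162
  (X=0, V=0, Y=1, U=1, Z=1, W=4) weight 1/162
  (X=0, V=0, Y=1, U=1, Z=2, W=2) weight 1/162
  (X=0, V=0, Y=1, U=1, Z=2, W=3) weight 1/162
  (X=0, V=0, Y=2, U=0, Z=0, W=2) weight 1/486
  … 99 more
Group by U:
  weight(U=0) = 2/27
  weight(U=1) = 2/9
Total weight = 2/27 + 2/9 = 8/27
P(U=0 | obs) = 2/27 / 8/27 = 1/4
P(U=1 | obs) = 2/9 / 8/27 = 3/4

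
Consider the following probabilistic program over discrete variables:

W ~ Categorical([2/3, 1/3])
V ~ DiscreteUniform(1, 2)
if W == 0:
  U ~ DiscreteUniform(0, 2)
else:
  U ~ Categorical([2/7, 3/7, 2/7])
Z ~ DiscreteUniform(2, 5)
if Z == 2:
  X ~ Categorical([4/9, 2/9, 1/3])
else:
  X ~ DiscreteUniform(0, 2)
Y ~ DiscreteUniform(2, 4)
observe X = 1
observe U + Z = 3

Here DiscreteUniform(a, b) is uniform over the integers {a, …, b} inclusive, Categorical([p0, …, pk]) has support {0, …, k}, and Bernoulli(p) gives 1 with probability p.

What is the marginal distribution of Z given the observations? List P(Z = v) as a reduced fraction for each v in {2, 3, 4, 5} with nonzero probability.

Enumerate traces; 24 have nonzero weight after conditioning:
  (W=0, V=1, U=0, Z=3, X=1, Y=2) weight 1/324
  (W=0, V=1, U=0, Z=3, X=1, Y=3) weight 1/324
  (W=0, V=1, U=0, Z=3, X=1, Y=4) weight 1/324
  (W=0, V=1, U=1, Z=2, X=1, Y=2) weight 1/486
  (W=0, V=1, U=1, Z=2, X=1, Y=3) weight 1/486
  (W=0, V=1, U=1, Z=2, X=1, Y=4) weight 1/486
  (W=0, V=2, U=0, Z=3, X=1, Y=2) weight 1/324
  (W=0, V=2, U=0, Z=3, X=1, Y=3) weight 1/324
  … 16 more
Group by Z:
  weight(Z=2) = 23/1134
  weight(Z=3) = 5/189
Total weight = 23/1134 + 5/189 = 53/1134
P(Z=2 | obs) = 23/1134 / 53/1134 = 23/53
P(Z=3 | obs) = 5/189 / 53/1134 = 30/53

P(Z=2) = 23/53, P(Z=3) = 30/53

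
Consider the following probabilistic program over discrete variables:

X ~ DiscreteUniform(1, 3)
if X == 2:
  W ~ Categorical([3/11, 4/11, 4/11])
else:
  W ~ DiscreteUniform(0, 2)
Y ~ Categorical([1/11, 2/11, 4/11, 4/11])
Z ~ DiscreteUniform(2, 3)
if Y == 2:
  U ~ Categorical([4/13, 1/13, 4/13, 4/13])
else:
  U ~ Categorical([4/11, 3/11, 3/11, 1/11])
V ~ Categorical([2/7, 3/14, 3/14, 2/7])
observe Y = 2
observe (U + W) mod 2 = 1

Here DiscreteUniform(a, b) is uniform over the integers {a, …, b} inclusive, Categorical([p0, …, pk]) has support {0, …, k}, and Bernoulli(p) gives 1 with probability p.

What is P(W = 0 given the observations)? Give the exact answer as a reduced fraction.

P(W = 0 | obs) = 155/597

Enumerate traces; 144 have nonzero weight after conditioning:
  (X=1, W=0, Y=2, Z=2, U=1, V=0) weight 4/9009
  (X=1, W=0, Y=2, Z=2, U=1, V=1) weight 1/3003
  (X=1, W=0, Y=2, Z=2, U=1, V=2) weight 1/3003
  (X=1, W=0, Y=2, Z=2, U=1, V=3) weight 4/9009
  (X=1, W=0, Y=2, Z=2, U=3, V=0) weight 16/9009
  (X=1, W=0, Y=2, Z=2, U=3, V=1) weight 4/3003
  (X=1, W=0, Y=2, Z=2, U=3, V=2) weight 4/3003
  (X=1, W=0, Y=2, Z=2, U=3, V=3) weight 16/9009
  (X=1, W=1, Y=2, Z=2, U=0, V=0) weight 16/9009
  (X=1, W=2, Y=2, Z=2, U=1, V=0) weight 4/9009
  … 134 more
Group by W:
  weight(W=0) = 620/14157
  weight(W=1) = 1088/14157
  weight(W=2) = 680/14157
Total weight = 620/14157 + 1088/14157 + 680/14157 = 796/4719
P(W=0 | obs) = 620/14157 / 796/4719 = 155/597
P(W=1 | obs) = 1088/14157 / 796/4719 = 272/597
P(W=2 | obs) = 680/14157 / 796/4719 = 170/597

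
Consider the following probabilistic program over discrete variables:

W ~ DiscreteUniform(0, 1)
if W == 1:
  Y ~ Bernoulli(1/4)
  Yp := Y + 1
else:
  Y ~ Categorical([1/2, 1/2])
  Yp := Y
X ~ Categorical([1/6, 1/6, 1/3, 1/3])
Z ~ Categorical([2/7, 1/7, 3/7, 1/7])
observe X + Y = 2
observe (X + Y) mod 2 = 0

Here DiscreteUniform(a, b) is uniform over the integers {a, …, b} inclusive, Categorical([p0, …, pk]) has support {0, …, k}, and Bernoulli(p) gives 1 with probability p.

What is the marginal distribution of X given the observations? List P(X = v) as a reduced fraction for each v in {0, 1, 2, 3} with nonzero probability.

Enumerate traces; 16 have nonzero weight after conditioning:
  (W=0, Y=0, X=2, Z=0) weight 1/42
  (W=0, Y=0, X=2, Z=1) weight 1/84
  (W=0, Y=0, X=2, Z=2) weight 1/28
  (W=0, Y=0, X=2, Z=3) weight 1/84
  (W=0, Y=1, X=1, Z=0) weight 1/84
  (W=0, Y=1, X=1, Z=1) weight 1/168
  (W=0, Y=1, X=1, Z=2) weight 1/56
  (W=0, Y=1, X=1, Z=3) weight 1/168
  … 8 more
Group by X:
  weight(X=1) = 1/16
  weight(X=2) = 5/24
Total weight = 1/16 + 5/24 = 13/48
P(X=1 | obs) = 1/16 / 13/48 = 3/13
P(X=2 | obs) = 5/24 / 13/48 = 10/13

P(X=1) = 3/13, P(X=2) = 10/13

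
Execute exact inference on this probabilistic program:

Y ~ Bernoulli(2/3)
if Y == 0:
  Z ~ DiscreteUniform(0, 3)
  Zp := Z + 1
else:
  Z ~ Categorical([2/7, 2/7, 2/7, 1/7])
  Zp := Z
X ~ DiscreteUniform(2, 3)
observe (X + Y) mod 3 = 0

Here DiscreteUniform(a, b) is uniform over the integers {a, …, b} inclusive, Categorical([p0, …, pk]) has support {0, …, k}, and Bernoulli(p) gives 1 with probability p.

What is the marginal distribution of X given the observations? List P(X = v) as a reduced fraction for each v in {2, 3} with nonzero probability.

P(X=2) = 2/3, P(X=3) = 1/3

Enumerate traces; 8 have nonzero weight after conditioning:
  (Y=0, Z=0, X=3) weight 1/24
  (Y=0, Z=1, X=3) weight 1/24
  (Y=0, Z=2, X=3) weight 1/24
  (Y=0, Z=3, X=3) weight 1/24
  (Y=1, Z=0, X=2) weight 2/21
  (Y=1, Z=1, X=2) weight 2/21
  (Y=1, Z=2, X=2) weight 2/21
  (Y=1, Z=3, X=2) weight 1/21
Group by X:
  weight(X=2) = 1/3
  weight(X=3) = 1/6
Total weight = 1/3 + 1/6 = 1/2
P(X=2 | obs) = 1/3 / 1/2 = 2/3
P(X=3 | obs) = 1/6 / 1/2 = 1/3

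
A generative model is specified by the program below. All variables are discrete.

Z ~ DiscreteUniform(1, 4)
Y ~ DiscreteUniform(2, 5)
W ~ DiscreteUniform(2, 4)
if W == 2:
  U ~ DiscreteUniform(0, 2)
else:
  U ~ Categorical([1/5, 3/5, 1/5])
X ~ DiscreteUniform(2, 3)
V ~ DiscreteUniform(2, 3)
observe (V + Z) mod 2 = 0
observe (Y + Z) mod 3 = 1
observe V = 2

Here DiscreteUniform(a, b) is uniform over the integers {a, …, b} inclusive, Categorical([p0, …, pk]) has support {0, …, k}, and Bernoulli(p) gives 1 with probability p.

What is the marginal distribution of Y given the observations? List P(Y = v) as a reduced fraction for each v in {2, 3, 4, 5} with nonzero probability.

Enumerate traces; 54 have nonzero weight after conditioning:
  (Z=2, Y=2, W=2, U=0, X=2, V=2) weight 1/576
  (Z=2, Y=2, W=2, U=0, X=3, V=2) weight 1/576
  (Z=2, Y=2, W=2, U=1, X=2, V=2) weight 1/576
  (Z=2, Y=2, W=2, U=1, X=3, V=2) weight 1/576
  (Z=2, Y=2, W=2, U=2, X=2, V=2) weight 1/576
  (Z=2, Y=2, W=2, U=2, X=3, V=2) weight 1/576
  (Z=2, Y=2, W=3, U=0, X=2, V=2) weight 1/960
  (Z=2, Y=2, W=3, U=0, X=3, V=2) weight 1/960
  (Z=2, Y=5, W=2, U=0, X=2, V=2) weight 1/576
  (Z=4, Y=3, W=2, U=0, X=2, V=2) weight 1/576
  … 44 more
Group by Y:
  weight(Y=2) = 1/32
  weight(Y=3) = 1/32
  weight(Y=5) = 1/32
Total weight = 1/32 + 1/32 + 1/32 = 3/32
P(Y=2 | obs) = 1/32 / 3/32 = 1/3
P(Y=3 | obs) = 1/32 / 3/32 = 1/3
P(Y=5 | obs) = 1/32 / 3/32 = 1/3

P(Y=2) = 1/3, P(Y=3) = 1/3, P(Y=5) = 1/3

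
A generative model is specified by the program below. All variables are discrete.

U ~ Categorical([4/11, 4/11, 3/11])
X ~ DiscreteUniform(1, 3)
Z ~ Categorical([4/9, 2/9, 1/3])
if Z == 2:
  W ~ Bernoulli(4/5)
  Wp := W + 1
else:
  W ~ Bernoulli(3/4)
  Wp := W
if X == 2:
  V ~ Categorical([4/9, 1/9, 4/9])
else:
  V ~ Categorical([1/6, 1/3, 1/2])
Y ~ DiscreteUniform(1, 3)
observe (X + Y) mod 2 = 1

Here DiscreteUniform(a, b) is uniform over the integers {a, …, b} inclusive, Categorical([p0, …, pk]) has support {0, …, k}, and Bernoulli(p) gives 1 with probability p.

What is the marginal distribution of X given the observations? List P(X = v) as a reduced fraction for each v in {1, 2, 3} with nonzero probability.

P(X=1) = 1/4, P(X=2) = 1/2, P(X=3) = 1/4

Enumerate traces; 216 have nonzero weight after conditioning:
  (U=0, X=1, Z=0, W=0, V=0, Y=2) weight 2/2673
  (U=0, X=1, Z=0, W=0, V=1, Y=2) weight 4/2673
  (U=0, X=1, Z=0, W=0, V=2, Y=2) weight 2/891
  (U=0, X=1, Z=0, W=1, V=0, Y=2) weight 2/891
  (U=0, X=1, Z=0, W=1, V=1, Y=2) weight 4/891
  (U=0, X=1, Z=0, W=1, V=2, Y=2) weight 2/297
  (U=0, X=1, Z=1, W=0, V=0, Y=2) weight 1/2673
  (U=0, X=1, Z=1, W=0, V=1, Y=2) weight 2/2673
  (U=0, X=2, Z=0, W=0, V=0, Y=1) weight 16/8019
  (U=0, X=3, Z=0, W=0, V=0, Y=2) weight 2/2673
  … 206 more
Group by X:
  weight(X=1) = 1/9
  weight(X=2) = 2/9
  weight(X=3) = 1/9
Total weight = 1/9 + 2/9 + 1/9 = 4/9
P(X=1 | obs) = 1/9 / 4/9 = 1/4
P(X=2 | obs) = 2/9 / 4/9 = 1/2
P(X=3 | obs) = 1/9 / 4/9 = 1/4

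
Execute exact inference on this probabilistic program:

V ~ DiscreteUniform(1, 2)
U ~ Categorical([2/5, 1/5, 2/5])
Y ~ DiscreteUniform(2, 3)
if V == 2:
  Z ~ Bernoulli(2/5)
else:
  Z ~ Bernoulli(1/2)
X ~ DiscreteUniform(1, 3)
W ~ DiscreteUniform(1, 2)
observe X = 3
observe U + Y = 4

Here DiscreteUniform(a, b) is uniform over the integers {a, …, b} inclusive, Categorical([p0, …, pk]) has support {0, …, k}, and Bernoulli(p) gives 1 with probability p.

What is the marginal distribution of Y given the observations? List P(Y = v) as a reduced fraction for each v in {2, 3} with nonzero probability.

P(Y=2) = 2/3, P(Y=3) = 1/3

Enumerate traces; 16 have nonzero weight after conditioning:
  (V=1, U=1, Y=3, Z=0, X=3, W=1) weight 1/240
  (V=1, U=1, Y=3, Z=0, X=3, W=2) weight 1/240
  (V=1, U=1, Y=3, Z=1, X=3, W=1) weight 1/240
  (V=1, U=1, Y=3, Z=1, X=3, W=2) weight 1/240
  (V=1, U=2, Y=2, Z=0, X=3, W=1) weight 1/120
  (V=1, U=2, Y=2, Z=0, X=3, W=2) weight 1/120
  (V=1, U=2, Y=2, Z=1, X=3, W=1) weight 1/120
  (V=1, U=2, Y=2, Z=1, X=3, W=2) weight 1/120
  … 8 more
Group by Y:
  weight(Y=2) = 1/15
  weight(Y=3) = 1/30
Total weight = 1/15 + 1/30 = 1/10
P(Y=2 | obs) = 1/15 / 1/10 = 2/3
P(Y=3 | obs) = 1/30 / 1/10 = 1/3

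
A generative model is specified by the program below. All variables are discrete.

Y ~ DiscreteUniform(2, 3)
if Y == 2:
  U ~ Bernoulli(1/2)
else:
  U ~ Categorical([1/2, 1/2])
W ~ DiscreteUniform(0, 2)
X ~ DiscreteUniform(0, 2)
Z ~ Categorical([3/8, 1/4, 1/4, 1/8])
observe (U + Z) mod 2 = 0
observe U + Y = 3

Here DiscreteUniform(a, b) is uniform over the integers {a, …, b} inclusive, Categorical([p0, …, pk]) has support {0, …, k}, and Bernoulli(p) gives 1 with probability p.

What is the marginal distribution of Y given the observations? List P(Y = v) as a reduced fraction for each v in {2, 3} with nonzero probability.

Enumerate traces; 36 have nonzero weight after conditioning:
  (Y=2, U=1, W=0, X=0, Z=1) weight 1/144
  (Y=2, U=1, W=0, X=0, Z=3) weight 1/288
  (Y=2, U=1, W=0, X=1, Z=1) weight 1/144
  (Y=2, U=1, W=0, X=1, Z=3) weight 1/288
  (Y=2, U=1, W=0, X=2, Z=1) weight 1/144
  (Y=2, U=1, W=0, X=2, Z=3) weight 1/288
  (Y=2, U=1, W=1, X=0, Z=1) weight 1/144
  (Y=2, U=1, W=1, X=0, Z=3) weight 1/288
  (Y=3, U=0, W=0, X=0, Z=0) weight 1/96
  … 27 more
Group by Y:
  weight(Y=2) = 3/32
  weight(Y=3) = 5/32
Total weight = 3/32 + 5/32 = 1/4
P(Y=2 | obs) = 3/32 / 1/4 = 3/8
P(Y=3 | obs) = 5/32 / 1/4 = 5/8

P(Y=2) = 3/8, P(Y=3) = 5/8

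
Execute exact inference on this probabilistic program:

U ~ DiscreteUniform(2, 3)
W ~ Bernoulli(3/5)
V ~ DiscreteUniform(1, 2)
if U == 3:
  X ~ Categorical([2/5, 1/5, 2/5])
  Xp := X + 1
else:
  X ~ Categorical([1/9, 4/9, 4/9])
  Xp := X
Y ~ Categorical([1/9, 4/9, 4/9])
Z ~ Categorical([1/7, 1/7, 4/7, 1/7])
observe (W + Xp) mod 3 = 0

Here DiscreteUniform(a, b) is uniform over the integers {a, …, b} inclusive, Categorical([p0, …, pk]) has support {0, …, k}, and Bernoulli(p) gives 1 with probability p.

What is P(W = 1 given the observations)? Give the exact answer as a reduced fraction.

Enumerate traces; 96 have nonzero weight after conditioning:
  (U=2, W=0, V=1, X=0, Y=0, Z=0) weight 1/5670
  (U=2, W=0, V=1, X=0, Y=0, Z=1) weight 1/5670
  (U=2, W=0, V=1, X=0, Y=0, Z=2) weight 2/2835
  (U=2, W=0, V=1, X=0, Y=0, Z=3) weight 1/5670
  (U=2, W=0, V=1, X=0, Y=1, Z=0) weight 2/2835
  (U=2, W=0, V=1, X=0, Y=1, Z=1) weight 2/2835
  (U=2, W=0, V=1, X=0, Y=1, Z=2) weight 8/2835
  (U=2, W=0, V=1, X=0, Y=1, Z=3) weight 2/2835
  (U=2, W=1, V=1, X=2, Y=0, Z=0) weight 1/945
  … 87 more
Group by W:
  weight(W=0) = 23/225
  weight(W=1) = 29/150
Total weight = 23/225 + 29/150 = 133/450
P(W=0 | obs) = 23/225 / 133/450 = 46/133
P(W=1 | obs) = 29/150 / 133/450 = 87/133

P(W = 1 | obs) = 87/133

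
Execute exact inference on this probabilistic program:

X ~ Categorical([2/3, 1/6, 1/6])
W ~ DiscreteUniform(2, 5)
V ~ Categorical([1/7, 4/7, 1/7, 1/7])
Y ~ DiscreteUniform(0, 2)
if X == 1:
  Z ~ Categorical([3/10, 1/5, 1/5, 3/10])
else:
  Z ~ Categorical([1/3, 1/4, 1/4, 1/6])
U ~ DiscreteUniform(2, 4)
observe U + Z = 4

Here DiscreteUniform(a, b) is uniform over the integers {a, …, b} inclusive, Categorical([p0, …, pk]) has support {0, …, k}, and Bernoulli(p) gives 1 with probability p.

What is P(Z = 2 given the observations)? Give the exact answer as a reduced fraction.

P(Z = 2 | obs) = 87/292

Enumerate traces; 432 have nonzero weight after conditioning:
  (X=0, W=2, V=0, Y=0, Z=0, U=4) weight 1/1134
  (X=0, W=2, V=0, Y=0, Z=1, U=3) weight 1/1512
  (X=0, W=2, V=0, Y=0, Z=2, U=2) weight 1/1512
  (X=0, W=2, V=0, Y=1, Z=0, U=4) weight 1/1134
  (X=0, W=2, V=0, Y=1, Z=1, U=3) weight 1/1512
  (X=0, W=2, V=0, Y=1, Z=2, U=2) weight 1/1512
  (X=0, W=2, V=0, Y=2, Z=0, U=4) weight 1/1134
  (X=0, W=2, V=0, Y=2, Z=1, U=3) weight 1/1512
  … 424 more
Group by Z:
  weight(Z=0) = 59/540
  weight(Z=1) = 29/360
  weight(Z=2) = 29/360
Total weight = 59/540 + 29/360 + 29/360 = 73/270
P(Z=0 | obs) = 59/540 / 73/270 = 59/146
P(Z=1 | obs) = 29/360 / 73/270 = 87/292
P(Z=2 | obs) = 29/360 / 73/270 = 87/292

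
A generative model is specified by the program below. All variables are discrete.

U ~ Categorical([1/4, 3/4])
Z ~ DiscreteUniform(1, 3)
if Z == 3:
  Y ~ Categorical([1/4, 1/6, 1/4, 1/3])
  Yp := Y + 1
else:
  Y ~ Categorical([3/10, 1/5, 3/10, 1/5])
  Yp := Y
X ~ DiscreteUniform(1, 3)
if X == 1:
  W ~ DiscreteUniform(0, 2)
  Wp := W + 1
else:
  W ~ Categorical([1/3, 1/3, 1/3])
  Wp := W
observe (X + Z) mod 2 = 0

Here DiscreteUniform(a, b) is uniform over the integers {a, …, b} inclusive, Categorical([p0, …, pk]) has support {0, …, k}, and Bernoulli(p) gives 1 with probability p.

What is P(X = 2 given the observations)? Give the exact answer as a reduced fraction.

P(X = 2 | obs) = 1/5

Enumerate traces; 120 have nonzero weight after conditioning:
  (U=0, Z=1, Y=0, X=1, W=0) weight 1/360
  (U=0, Z=1, Y=0, X=1, W=1) weight 1/360
  (U=0, Z=1, Y=0, X=1, W=2) weight 1/360
  (U=0, Z=1, Y=0, X=3, W=0) weight 1/360
  (U=0, Z=1, Y=0, X=3, W=1) weight 1/360
  (U=0, Z=1, Y=0, X=3, W=2) weight 1/360
  (U=0, Z=1, Y=1, X=1, W=0) weight 1/540
  (U=0, Z=1, Y=1, X=1, W=1) weight 1/540
  (U=0, Z=2, Y=0, X=2, W=0) weight 1/360
  … 111 more
Group by X:
  weight(X=1) = 2/9
  weight(X=2) = 1/9
  weight(X=3) = 2/9
Total weight = 2/9 + 1/9 + 2/9 = 5/9
P(X=1 | obs) = 2/9 / 5/9 = 2/5
P(X=2 | obs) = 1/9 / 5/9 = 1/5
P(X=3 | obs) = 2/9 / 5/9 = 2/5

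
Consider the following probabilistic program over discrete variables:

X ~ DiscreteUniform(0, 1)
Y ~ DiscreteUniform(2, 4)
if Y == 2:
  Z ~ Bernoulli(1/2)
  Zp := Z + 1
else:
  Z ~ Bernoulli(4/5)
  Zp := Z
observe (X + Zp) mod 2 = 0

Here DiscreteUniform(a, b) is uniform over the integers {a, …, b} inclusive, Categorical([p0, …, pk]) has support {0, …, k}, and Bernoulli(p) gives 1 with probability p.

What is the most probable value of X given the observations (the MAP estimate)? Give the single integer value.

Enumerate traces; 6 have nonzero weight after conditioning:
  (X=0, Y=2, Z=1) weight 1/12
  (X=0, Y=3, Z=0) weight 1/30
  (X=0, Y=4, Z=0) weight 1/30
  (X=1, Y=2, Z=0) weight 1/12
  (X=1, Y=3, Z=1) weight 2/15
  (X=1, Y=4, Z=1) weight 2/15
Group by X:
  weight(X=0) = 3/20
  weight(X=1) = 7/20
Total weight = 3/20 + 7/20 = 1/2
P(X=0 | obs) = 3/20 / 1/2 = 3/10
P(X=1 | obs) = 7/20 / 1/2 = 7/10
argmax = 1

argmax_v P(X = v | obs) = 1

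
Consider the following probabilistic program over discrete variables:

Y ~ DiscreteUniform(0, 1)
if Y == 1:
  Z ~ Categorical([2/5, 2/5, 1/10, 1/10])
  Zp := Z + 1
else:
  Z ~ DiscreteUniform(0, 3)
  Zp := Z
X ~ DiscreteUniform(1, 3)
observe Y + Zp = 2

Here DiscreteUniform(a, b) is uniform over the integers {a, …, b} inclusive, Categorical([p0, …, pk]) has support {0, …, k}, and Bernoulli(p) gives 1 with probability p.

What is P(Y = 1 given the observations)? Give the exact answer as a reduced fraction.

Enumerate traces; 6 have nonzero weight after conditioning:
  (Y=0, Z=2, X=1) weight 1/24
  (Y=0, Z=2, X=2) weight 1/24
  (Y=0, Z=2, X=3) weight 1/24
  (Y=1, Z=0, X=1) weight 1/15
  (Y=1, Z=0, X=2) weight 1/15
  (Y=1, Z=0, X=3) weight 1/15
Group by Y:
  weight(Y=0) = 1/8
  weight(Y=1) = 1/5
Total weight = 1/8 + 1/5 = 13/40
P(Y=0 | obs) = 1/8 / 13/40 = 5/13
P(Y=1 | obs) = 1/5 / 13/40 = 8/13

P(Y = 1 | obs) = 8/13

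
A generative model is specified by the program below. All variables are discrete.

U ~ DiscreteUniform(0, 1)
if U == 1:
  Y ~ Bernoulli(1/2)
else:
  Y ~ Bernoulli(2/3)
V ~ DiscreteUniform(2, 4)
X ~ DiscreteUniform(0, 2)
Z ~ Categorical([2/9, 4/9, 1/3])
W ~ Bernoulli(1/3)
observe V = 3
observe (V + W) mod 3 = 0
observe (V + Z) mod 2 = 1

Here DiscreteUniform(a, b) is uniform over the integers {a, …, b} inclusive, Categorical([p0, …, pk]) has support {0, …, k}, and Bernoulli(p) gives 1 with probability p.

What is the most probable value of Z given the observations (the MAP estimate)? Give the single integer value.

Enumerate traces; 24 have nonzero weight after conditioning:
  (U=0, Y=0, V=3, X=0, Z=0, W=0) weight 2/729
  (U=0, Y=0, V=3, X=0, Z=2, W=0) weight 1/243
  (U=0, Y=0, V=3, X=1, Z=0, W=0) weight 2/729
  (U=0, Y=0, V=3, X=1, Z=2, W=0) weight 1/243
  (U=0, Y=0, V=3, X=2, Z=0, W=0) weight 2/729
  (U=0, Y=0, V=3, X=2, Z=2, W=0) weight 1/243
  (U=0, Y=1, V=3, X=0, Z=0, W=0) weight 4/729
  (U=0, Y=1, V=3, X=0, Z=2, W=0) weight 2/243
  … 16 more
Group by Z:
  weight(Z=0) = 4/81
  weight(Z=2) = 2/27
Total weight = 4/81 + 2/27 = 10/81
P(Z=0 | obs) = 4/81 / 10/81 = 2/5
P(Z=2 | obs) = 2/27 / 10/81 = 3/5
argmax = 2

argmax_v P(Z = v | obs) = 2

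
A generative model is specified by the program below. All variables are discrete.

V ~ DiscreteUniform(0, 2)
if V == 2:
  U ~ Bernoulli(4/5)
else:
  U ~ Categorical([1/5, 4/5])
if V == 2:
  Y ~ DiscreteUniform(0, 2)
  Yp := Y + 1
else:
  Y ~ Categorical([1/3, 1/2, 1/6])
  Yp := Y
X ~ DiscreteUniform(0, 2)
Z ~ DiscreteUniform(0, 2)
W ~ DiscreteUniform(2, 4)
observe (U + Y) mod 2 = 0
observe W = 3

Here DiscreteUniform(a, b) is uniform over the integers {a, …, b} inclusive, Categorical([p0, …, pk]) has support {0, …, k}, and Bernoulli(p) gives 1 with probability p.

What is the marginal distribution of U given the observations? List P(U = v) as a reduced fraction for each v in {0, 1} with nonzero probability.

Enumerate traces; 81 have nonzero weight after conditioning:
  (V=0, U=0, Y=0, X=0, Z=0, W=3) weight 1/1215
  (V=0, U=0, Y=0, X=0, Z=1, W=3) weight 1/1215
  (V=0, U=0, Y=0, X=0, Z=2, W=3) weight 1/1215
  (V=0, U=0, Y=0, X=1, Z=0, W=3) weight 1/1215
  (V=0, U=0, Y=0, X=1, Z=1, W=3) weight 1/1215
  (V=0, U=0, Y=0, X=1, Z=2, W=3) weight 1/1215
  (V=0, U=0, Y=0, X=2, Z=0, W=3) weight 1/1215
  (V=0, U=0, Y=0, X=2, Z=1, W=3) weight 1/1215
  (V=0, U=1, Y=1, X=0, Z=0, W=3) weight 2/405
  … 72 more
Group by U:
  weight(U=0) = 1/27
  weight(U=1) = 16/135
Total weight = 1/27 + 16/135 = 7/45
P(U=0 | obs) = 1/27 / 7/45 = 5/21
P(U=1 | obs) = 16/135 / 7/45 = 16/21

P(U=0) = 5/21, P(U=1) = 16/21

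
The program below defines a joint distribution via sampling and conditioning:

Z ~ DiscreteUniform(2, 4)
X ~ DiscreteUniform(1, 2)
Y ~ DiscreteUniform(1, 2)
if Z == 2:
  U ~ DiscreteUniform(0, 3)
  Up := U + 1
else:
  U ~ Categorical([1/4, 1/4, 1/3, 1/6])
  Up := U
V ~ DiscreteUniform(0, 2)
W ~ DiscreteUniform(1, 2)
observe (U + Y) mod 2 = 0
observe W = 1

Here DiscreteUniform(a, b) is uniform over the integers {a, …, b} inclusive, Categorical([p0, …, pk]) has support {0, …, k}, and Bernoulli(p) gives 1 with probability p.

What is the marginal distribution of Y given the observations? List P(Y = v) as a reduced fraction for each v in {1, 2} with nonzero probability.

Enumerate traces; 72 have nonzero weight after conditioning:
  (Z=2, X=1, Y=1, U=1, V=0, W=1) weight 1/288
  (Z=2, X=1, Y=1, U=1, V=1, W=1) weight 1/288
  (Z=2, X=1, Y=1, U=1, V=2, W=1) weight 1/288
  (Z=2, X=1, Y=1, U=3, V=0, W=1) weight 1/288
  (Z=2, X=1, Y=1, U=3, V=1, W=1) weight 1/288
  (Z=2, X=1, Y=1, U=3, V=2, W=1) weight 1/288
  (Z=2, X=1, Y=2, U=0, V=0, W=1) weight 1/288
  (Z=2, X=1, Y=2, U=0, V=1, W=1) weight 1/288
  … 64 more
Group by Y:
  weight(Y=1) = 1/9
  weight(Y=2) = 5/36
Total weight = 1/9 + 5/36 = 1/4
P(Y=1 | obs) = 1/9 / 1/4 = 4/9
P(Y=2 | obs) = 5/36 / 1/4 = 5/9

P(Y=1) = 4/9, P(Y=2) = 5/9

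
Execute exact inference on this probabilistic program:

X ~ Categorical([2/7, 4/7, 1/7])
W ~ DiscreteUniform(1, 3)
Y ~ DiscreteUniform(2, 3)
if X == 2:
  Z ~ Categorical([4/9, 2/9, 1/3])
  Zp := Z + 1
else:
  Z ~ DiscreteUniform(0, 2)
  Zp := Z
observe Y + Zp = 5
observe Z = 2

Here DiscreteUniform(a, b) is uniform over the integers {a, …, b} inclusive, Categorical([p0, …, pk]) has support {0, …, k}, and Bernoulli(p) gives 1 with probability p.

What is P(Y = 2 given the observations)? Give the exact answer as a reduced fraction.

P(Y = 2 | obs) = 1/7

Enumerate traces; 9 have nonzero weight after conditioning:
  (X=0, W=1, Y=3, Z=2) weight 1/63
  (X=0, W=2, Y=3, Z=2) weight 1/63
  (X=0, W=3, Y=3, Z=2) weight 1/63
  (X=1, W=1, Y=3, Z=2) weight 2/63
  (X=1, W=2, Y=3, Z=2) weight 2/63
  (X=1, W=3, Y=3, Z=2) weight 2/63
  (X=2, W=1, Y=2, Z=2) weight 1/126
  (X=2, W=2, Y=2, Z=2) weight 1/126
  … 1 more
Group by Y:
  weight(Y=2) = 1/42
  weight(Y=3) = 1/7
Total weight = 1/42 + 1/7 = 1/6
P(Y=2 | obs) = 1/42 / 1/6 = 1/7
P(Y=3 | obs) = 1/7 / 1/6 = 6/7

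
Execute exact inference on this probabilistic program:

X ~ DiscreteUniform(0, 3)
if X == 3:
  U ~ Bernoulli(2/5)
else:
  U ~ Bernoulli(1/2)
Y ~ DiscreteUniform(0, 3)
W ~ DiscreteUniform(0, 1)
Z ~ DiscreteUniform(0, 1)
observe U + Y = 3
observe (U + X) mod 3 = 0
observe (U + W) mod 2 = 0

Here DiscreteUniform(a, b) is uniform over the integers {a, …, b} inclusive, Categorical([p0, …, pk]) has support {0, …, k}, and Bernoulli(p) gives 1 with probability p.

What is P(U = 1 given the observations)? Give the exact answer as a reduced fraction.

P(U = 1 | obs) = 5/16

Enumerate traces; 6 have nonzero weight after conditioning:
  (X=0, U=0, Y=3, W=0, Z=0) weight 1/128
  (X=0, U=0, Y=3, W=0, Z=1) weight 1/128
  (X=2, U=1, Y=2, W=1, Z=0) weight 1/128
  (X=2, U=1, Y=2, W=1, Z=1) weight 1/128
  (X=3, U=0, Y=3, W=0, Z=0) weight 3/320
  (X=3, U=0, Y=3, W=0, Z=1) weight 3/320
Group by U:
  weight(U=0) = 11/320
  weight(U=1) = 1/64
Total weight = 11/320 + 1/64 = 1/20
P(U=0 | obs) = 11/320 / 1/20 = 11/16
P(U=1 | obs) = 1/64 / 1/20 = 5/16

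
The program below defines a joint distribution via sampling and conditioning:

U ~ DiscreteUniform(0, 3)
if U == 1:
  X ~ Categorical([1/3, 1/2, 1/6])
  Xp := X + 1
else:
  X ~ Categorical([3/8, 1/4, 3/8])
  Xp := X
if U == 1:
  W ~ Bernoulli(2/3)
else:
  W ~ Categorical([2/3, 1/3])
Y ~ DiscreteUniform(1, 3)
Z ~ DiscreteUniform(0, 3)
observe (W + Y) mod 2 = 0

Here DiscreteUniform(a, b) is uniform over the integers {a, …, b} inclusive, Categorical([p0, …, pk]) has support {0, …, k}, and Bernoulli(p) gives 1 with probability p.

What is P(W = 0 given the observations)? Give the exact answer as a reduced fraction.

P(W = 0 | obs) = 7/17

Enumerate traces; 144 have nonzero weight after conditioning:
  (U=0, X=0, W=0, Y=2, Z=0) weight 1/192
  (U=0, X=0, W=0, Y=2, Z=1) weight 1/192
  (U=0, X=0, W=0, Y=2, Z=2) weight 1/192
  (U=0, X=0, W=0, Y=2, Z=3) weight 1/192
  (U=0, X=0, W=1, Y=1, Z=0) weight 1/384
  (U=0, X=0, W=1, Y=1, Z=1) weight 1/384
  (U=0, X=0, W=1, Y=1, Z=2) weight 1/384
  (U=0, X=0, W=1, Y=1, Z=3) weight 1/384
  … 136 more
Group by W:
  weight(W=0) = 7/36
  weight(W=1) = 5/18
Total weight = 7/36 + 5/18 = 17/36
P(W=0 | obs) = 7/36 / 17/36 = 7/17
P(W=1 | obs) = 5/18 / 17/36 = 10/17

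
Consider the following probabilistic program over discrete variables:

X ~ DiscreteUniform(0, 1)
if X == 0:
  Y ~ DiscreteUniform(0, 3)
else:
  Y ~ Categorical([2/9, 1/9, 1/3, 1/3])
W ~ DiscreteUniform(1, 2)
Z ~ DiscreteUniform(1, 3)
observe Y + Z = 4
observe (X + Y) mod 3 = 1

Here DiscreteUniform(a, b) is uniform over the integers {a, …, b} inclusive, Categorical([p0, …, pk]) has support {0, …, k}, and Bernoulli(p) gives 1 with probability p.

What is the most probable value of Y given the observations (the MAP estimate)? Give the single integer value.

argmax_v P(Y = v | obs) = 3

Enumerate traces; 4 have nonzero weight after conditioning:
  (X=0, Y=1, W=1, Z=3) weight 1/48
  (X=0, Y=1, W=2, Z=3) weight 1/48
  (X=1, Y=3, W=1, Z=1) weight 1/36
  (X=1, Y=3, W=2, Z=1) weight 1/36
Group by Y:
  weight(Y=1) = 1/24
  weight(Y=3) = 1/18
Total weight = 1/24 + 1/18 = 7/72
P(Y=1 | obs) = 1/24 / 7/72 = 3/7
P(Y=3 | obs) = 1/18 / 7/72 = 4/7
argmax = 3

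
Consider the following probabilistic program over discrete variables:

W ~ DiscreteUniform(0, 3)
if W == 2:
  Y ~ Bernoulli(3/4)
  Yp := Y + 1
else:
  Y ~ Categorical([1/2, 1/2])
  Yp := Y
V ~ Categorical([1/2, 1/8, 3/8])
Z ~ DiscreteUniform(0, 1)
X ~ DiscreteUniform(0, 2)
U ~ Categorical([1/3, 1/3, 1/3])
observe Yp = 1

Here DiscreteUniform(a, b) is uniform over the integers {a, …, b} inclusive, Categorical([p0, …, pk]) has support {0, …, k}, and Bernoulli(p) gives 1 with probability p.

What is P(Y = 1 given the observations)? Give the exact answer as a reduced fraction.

P(Y = 1 | obs) = 6/7

Enumerate traces; 216 have nonzero weight after conditioning:
  (W=0, Y=1, V=0, Z=0, X=0, U=0) weight 1/288
  (W=0, Y=1, V=0, Z=0, X=0, U=1) weight 1/288
  (W=0, Y=1, V=0, Z=0, X=0, U=2) weight 1/288
  (W=0, Y=1, V=0, Z=0, X=1, U=0) weight 1/288
  (W=0, Y=1, V=0, Z=0, X=1, U=1) weight 1/288
  (W=0, Y=1, V=0, Z=0, X=1, U=2) weight 1/288
  (W=0, Y=1, V=0, Z=0, X=2, U=0) weight 1/288
  (W=0, Y=1, V=0, Z=0, X=2, U=1) weight 1/288
  (W=2, Y=0, V=0, Z=0, X=0, U=0) weight 1/576
  … 207 more
Group by Y:
  weight(Y=0) = 1/16
  weight(Y=1) = 3/8
Total weight = 1/16 + 3/8 = 7/16
P(Y=0 | obs) = 1/16 / 7/16 = 1/7
P(Y=1 | obs) = 3/8 / 7/16 = 6/7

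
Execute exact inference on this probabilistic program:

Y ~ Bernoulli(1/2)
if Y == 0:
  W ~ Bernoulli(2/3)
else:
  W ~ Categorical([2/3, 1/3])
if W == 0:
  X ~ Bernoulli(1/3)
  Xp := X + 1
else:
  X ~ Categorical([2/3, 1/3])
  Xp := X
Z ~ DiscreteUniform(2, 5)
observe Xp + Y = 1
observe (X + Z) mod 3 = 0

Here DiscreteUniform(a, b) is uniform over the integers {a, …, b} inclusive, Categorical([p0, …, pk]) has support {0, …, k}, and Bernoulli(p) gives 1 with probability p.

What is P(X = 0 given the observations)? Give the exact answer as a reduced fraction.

P(X = 0 | obs) = 1/2

Enumerate traces; 4 have nonzero weight after conditioning:
  (Y=0, W=0, X=0, Z=3) weight 1/36
  (Y=0, W=1, X=1, Z=2) weight 1/36
  (Y=0, W=1, X=1, Z=5) weight 1/36
  (Y=1, W=1, X=0, Z=3) weight 1/36
Group by X:
  weight(X=0) = 1/18
  weight(X=1) = 1/18
Total weight = 1/18 + 1/18 = 1/9
P(X=0 | obs) = 1/18 / 1/9 = 1/2
P(X=1 | obs) = 1/18 / 1/9 = 1/2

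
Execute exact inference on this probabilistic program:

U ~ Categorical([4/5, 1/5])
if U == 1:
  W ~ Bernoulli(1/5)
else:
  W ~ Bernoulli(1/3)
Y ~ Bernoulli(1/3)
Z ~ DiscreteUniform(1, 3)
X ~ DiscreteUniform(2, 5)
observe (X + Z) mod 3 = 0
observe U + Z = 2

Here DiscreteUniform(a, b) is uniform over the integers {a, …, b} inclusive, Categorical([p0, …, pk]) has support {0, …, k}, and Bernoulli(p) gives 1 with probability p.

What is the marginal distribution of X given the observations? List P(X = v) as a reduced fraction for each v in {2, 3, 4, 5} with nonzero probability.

P(X=2) = 1/6, P(X=4) = 2/3, P(X=5) = 1/6

Enumerate traces; 12 have nonzero weight after conditioning:
  (U=0, W=0, Y=0, Z=2, X=4) weight 4/135
  (U=0, W=0, Y=1, Z=2, X=4) weight 2/135
  (U=0, W=1, Y=0, Z=2, X=4) weight 2/135
  (U=0, W=1, Y=1, Z=2, X=4) weight 1/135
  (U=1, W=0, Y=0, Z=1, X=2) weight 2/225
  (U=1, W=0, Y=0, Z=1, X=5) weight 2/225
  (U=1, W=0, Y=1, Z=1, X=2) weight 1/225
  (U=1, W=0, Y=1, Z=1, X=5) weight 1/225
  … 4 more
Group by X:
  weight(X=2) = 1/60
  weight(X=4) = 1/15
  weight(X=5) = 1/60
Total weight = 1/60 + 1/15 + 1/60 = 1/10
P(X=2 | obs) = 1/60 / 1/10 = 1/6
P(X=4 | obs) = 1/15 / 1/10 = 2/3
P(X=5 | obs) = 1/60 / 1/10 = 1/6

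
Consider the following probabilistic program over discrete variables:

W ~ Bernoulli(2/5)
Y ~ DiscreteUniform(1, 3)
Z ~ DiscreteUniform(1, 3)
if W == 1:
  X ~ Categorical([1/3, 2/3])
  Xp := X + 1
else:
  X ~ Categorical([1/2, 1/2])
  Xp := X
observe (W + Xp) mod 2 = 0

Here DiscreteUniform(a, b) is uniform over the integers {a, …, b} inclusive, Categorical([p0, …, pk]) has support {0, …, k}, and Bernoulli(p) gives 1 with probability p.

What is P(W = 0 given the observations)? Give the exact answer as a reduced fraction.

P(W = 0 | obs) = 9/13

Enumerate traces; 18 have nonzero weight after conditioning:
  (W=0, Y=1, Z=1, X=0) weight 1/30
  (W=0, Y=1, Z=2, X=0) weight 1/30
  (W=0, Y=1, Z=3, X=0) weight 1/30
  (W=0, Y=2, Z=1, X=0) weight 1/30
  (W=0, Y=2, Z=2, X=0) weight 1/30
  (W=0, Y=2, Z=3, X=0) weight 1/30
  (W=0, Y=3, Z=1, X=0) weight 1/30
  (W=0, Y=3, Z=2, X=0) weight 1/30
  (W=1, Y=1, Z=1, X=0) weight 2/135
  … 9 more
Group by W:
  weight(W=0) = 3/10
  weight(W=1) = 2/15
Total weight = 3/10 + 2/15 = 13/30
P(W=0 | obs) = 3/10 / 13/30 = 9/13
P(W=1 | obs) = 2/15 / 13/30 = 4/13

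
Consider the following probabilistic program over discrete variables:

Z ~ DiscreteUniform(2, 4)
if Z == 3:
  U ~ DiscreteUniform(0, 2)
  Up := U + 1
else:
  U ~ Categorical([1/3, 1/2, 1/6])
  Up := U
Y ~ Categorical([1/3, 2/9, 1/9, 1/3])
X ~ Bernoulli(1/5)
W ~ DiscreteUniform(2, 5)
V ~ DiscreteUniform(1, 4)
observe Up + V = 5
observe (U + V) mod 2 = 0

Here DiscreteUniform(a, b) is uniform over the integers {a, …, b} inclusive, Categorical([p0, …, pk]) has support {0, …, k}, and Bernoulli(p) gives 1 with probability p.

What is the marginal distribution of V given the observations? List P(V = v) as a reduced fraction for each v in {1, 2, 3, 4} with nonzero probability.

Enumerate traces; 96 have nonzero weight after conditioning:
  (Z=3, U=0, Y=0, X=0, W=2, V=4) weight 1/540
  (Z=3, U=0, Y=0, X=0, W=3, V=4) weight 1/540
  (Z=3, U=0, Y=0, X=0, W=4, V=4) weight 1/540
  (Z=3, U=0, Y=0, X=0, W=5, V=4) weight 1/540
  (Z=3, U=0, Y=0, X=1, W=2, V=4) weight 1/2160
  (Z=3, U=0, Y=0, X=1, W=3, V=4) weight 1/2160
  (Z=3, U=0, Y=0, X=1, W=4, V=4) weight 1/2160
  (Z=3, U=0, Y=0, X=1, W=5, V=4) weight 1/2160
  (Z=3, U=1, Y=0, X=0, W=2, V=3) weight 1/540
  (Z=3, U=2, Y=0, X=0, W=2, V=2) weight 1/540
  … 86 more
Group by V:
  weight(V=2) = 1/36
  weight(V=3) = 1/36
  weight(V=4) = 1/36
Total weight = 1/36 + 1/36 + 1/36 = 1/12
P(V=2 | obs) = 1/36 / 1/12 = 1/3
P(V=3 | obs) = 1/36 / 1/12 = 1/3
P(V=4 | obs) = 1/36 / 1/12 = 1/3

P(V=2) = 1/3, P(V=3) = 1/3, P(V=4) = 1/3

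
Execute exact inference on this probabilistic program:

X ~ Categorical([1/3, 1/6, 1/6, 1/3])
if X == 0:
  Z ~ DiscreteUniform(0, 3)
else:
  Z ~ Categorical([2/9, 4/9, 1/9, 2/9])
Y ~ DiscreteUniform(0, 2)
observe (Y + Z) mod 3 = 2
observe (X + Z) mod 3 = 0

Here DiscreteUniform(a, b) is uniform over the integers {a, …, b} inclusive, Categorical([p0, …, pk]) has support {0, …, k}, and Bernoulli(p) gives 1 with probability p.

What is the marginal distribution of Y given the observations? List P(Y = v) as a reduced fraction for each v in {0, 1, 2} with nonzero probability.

Enumerate traces; 6 have nonzero weight after conditioning:
  (X=0, Z=0, Y=2) weight 1/36
  (X=0, Z=3, Y=2) weight 1/36
  (X=1, Z=2, Y=0) weight 1/162
  (X=2, Z=1, Y=1) weight 2/81
  (X=3, Z=0, Y=2) weight 2/81
  (X=3, Z=3, Y=2) weight 2/81
Group by Y:
  weight(Y=0) = 1/162
  weight(Y=1) = 2/81
  weight(Y=2) = 17/162
Total weight = 1/162 + 2/81 + 17/162 = 11/81
P(Y=0 | obs) = 1/162 / 11/81 = 1/22
P(Y=1 | obs) = 2/81 / 11/81 = 2/11
P(Y=2 | obs) = 17/162 / 11/81 = 17/22

P(Y=0) = 1/22, P(Y=1) = 2/11, P(Y=2) = 17/22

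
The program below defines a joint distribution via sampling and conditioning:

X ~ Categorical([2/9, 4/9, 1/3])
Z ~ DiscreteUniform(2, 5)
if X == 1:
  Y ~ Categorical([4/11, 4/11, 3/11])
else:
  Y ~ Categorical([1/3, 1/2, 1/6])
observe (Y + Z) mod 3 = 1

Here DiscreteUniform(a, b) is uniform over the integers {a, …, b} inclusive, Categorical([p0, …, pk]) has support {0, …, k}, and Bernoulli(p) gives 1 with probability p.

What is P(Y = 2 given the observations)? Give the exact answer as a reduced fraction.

Enumerate traces; 12 have nonzero weight after conditioning:
  (X=0, Z=2, Y=2) weight 1/108
  (X=0, Z=3, Y=1) weight 1/36
  (X=0, Z=4, Y=0) weight 1/54
  (X=0, Z=5, Y=2) weight 1/108
  (X=1, Z=2, Y=2) weight 1/33
  (X=1, Z=3, Y=1) weight 4/99
  (X=1, Z=4, Y=0) weight 4/99
  (X=1, Z=5, Y=2) weight 1/33
  … 4 more
Group by Y:
  weight(Y=0) = 103/1188
  weight(Y=1) = 29/264
  weight(Y=2) = 127/1188
Total weight = 103/1188 + 29/264 + 127/1188 = 721/2376
P(Y=0 | obs) = 103/1188 / 721/2376 = 2/7
P(Y=1 | obs) = 29/264 / 721/2376 = 261/721
P(Y=2 | obs) = 127/1188 / 721/2376 = 254/721

P(Y = 2 | obs) = 254/721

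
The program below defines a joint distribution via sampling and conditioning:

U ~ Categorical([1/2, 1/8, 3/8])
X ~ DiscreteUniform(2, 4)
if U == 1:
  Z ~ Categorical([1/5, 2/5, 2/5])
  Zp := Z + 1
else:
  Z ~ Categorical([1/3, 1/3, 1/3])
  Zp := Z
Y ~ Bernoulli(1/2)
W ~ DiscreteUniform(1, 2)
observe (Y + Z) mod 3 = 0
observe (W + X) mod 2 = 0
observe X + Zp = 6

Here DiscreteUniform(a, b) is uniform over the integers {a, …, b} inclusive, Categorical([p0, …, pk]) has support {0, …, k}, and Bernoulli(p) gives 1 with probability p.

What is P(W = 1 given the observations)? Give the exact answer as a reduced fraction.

P(W = 1 | obs) = 6/41

Enumerate traces; 3 have nonzero weight after conditioning:
  (U=0, X=4, Z=2, Y=1, W=2) weight 1/72
  (U=1, X=3, Z=2, Y=1, W=1) weight 1/240
  (U=2, X=4, Z=2, Y=1, W=2) weight 1/96
Group by W:
  weight(W=1) = 1/240
  weight(W=2) = 7/288
Total weight = 1/240 + 7/288 = 41/1440
P(W=1 | obs) = 1/240 / 41/1440 = 6/41
P(W=2 | obs) = 7/288 / 41/1440 = 35/41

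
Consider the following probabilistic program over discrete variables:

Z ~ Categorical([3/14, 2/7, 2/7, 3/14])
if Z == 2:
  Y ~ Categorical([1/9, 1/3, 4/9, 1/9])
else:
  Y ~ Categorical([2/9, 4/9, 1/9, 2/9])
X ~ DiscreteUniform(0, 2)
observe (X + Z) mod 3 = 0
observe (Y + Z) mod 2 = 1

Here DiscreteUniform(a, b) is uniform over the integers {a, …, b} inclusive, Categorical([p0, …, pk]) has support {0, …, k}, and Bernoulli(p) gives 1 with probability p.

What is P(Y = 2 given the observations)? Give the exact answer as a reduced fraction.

P(Y = 2 | obs) = 7/55

Enumerate traces; 8 have nonzero weight after conditioning:
  (Z=0, Y=1, X=0) weight 2/63
  (Z=0, Y=3, X=0) weight 1/63
  (Z=1, Y=0, X=2) weight 4/189
  (Z=1, Y=2, X=2) weight 2/189
  (Z=2, Y=1, X=1) weight 2/63
  (Z=2, Y=3, X=1) weight 2/189
  (Z=3, Y=0, X=0) weight 1/63
  (Z=3, Y=2, X=0) weight 1/126
Group by Y:
  weight(Y=0) = 1/27
  weight(Y=1) = 4/63
  weight(Y=2) = 1/54
  weight(Y=3) = 5/189
Total weight = 1/27 + 4/63 + 1/54 + 5/189 = 55/378
P(Y=0 | obs) = 1/27 / 55/378 = 14/55
P(Y=1 | obs) = 4/63 / 55/378 = 24/55
P(Y=2 | obs) = 1/54 / 55/378 = 7/55
P(Y=3 | obs) = 5/189 / 55/378 = 2/11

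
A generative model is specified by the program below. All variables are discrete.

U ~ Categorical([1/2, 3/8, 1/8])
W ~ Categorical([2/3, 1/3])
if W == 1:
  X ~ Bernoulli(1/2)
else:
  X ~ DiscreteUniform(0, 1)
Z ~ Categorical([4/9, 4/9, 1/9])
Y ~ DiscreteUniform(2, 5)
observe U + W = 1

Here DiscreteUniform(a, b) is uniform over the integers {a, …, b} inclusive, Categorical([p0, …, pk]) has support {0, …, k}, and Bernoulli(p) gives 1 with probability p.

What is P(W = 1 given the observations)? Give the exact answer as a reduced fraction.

P(W = 1 | obs) = 2/5

Enumerate traces; 48 have nonzero weight after conditioning:
  (U=0, W=1, X=0, Z=0, Y=2) weight 1/108
  (U=0, W=1, X=0, Z=0, Y=3) weight 1/108
  (U=0, W=1, X=0, Z=0, Y=4) weight 1/108
  (U=0, W=1, X=0, Z=0, Y=5) weight 1/108
  (U=0, W=1, X=0, Z=1, Y=2) weight 1/108
  (U=0, W=1, X=0, Z=1, Y=3) weight 1/108
  (U=0, W=1, X=0, Z=1, Y=4) weight 1/108
  (U=0, W=1, X=0, Z=1, Y=5) weight 1/108
  (U=1, W=0, X=0, Z=0, Y=2) weight 1/72
  … 39 more
Group by W:
  weight(W=0) = 1/4
  weight(W=1) = 1/6
Total weight = 1/4 + 1/6 = 5/12
P(W=0 | obs) = 1/4 / 5/12 = 3/5
P(W=1 | obs) = 1/6 / 5/12 = 2/5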